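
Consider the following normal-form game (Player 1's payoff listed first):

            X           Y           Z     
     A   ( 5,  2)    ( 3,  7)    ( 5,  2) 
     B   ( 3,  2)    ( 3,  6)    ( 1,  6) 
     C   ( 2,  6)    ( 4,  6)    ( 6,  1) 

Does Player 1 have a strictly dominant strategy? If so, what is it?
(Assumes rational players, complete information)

No strictly dominant strategy exists for Player 1

Work:
A strategy strictly dominates another if it gives a strictly higher payoff against every opponent action. Compare each pair of P1's strategies column-by-column:
  A vs B: [5 vs 3, 3 vs 3, 5 vs 1] → A does not strictly dominate B (column Y: 3 ≤ 3)
  A vs C: [5 vs 2, 3 vs 4, 5 vs 6] → A does not strictly dominate C (column Y: 3 ≤ 4)
  B vs A: [3 vs 5, 3 vs 3, 1 vs 5] → B does not strictly dominate A (column X: 3 ≤ 5)
  B vs C: [3 vs 2, 3 vs 4, 1 vs 6] → B does not strictly dominate C (column Y: 3 ≤ 4)
  C vs A: [2 vs 5, 4 vs 3, 6 vs 5] → C does not strictly dominate A (column X: 2 ≤ 5)
  C vs B: [2 vs 3, 4 vs 3, 6 vs 1] → C does not strictly dominate B (column X: 2 ≤ 3)
No single strategy strictly dominates all others → no strictly dominant strategy.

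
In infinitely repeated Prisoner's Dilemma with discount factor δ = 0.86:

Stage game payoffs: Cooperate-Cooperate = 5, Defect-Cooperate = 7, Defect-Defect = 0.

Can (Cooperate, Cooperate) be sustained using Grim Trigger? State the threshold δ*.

δ* = 0.2857; since δ = 0.86 ≥ 0.2857, cooperation can be sustained

Work:
For Grim Trigger:
Cooperate forever: 5/(1-δ)
Defect then punished: 7 + 0·δ/(1-δ)
Need: 5/(1-δ) ≥ 7 + 0·δ/(1-δ)
Solving: δ ≥ (T-R)/(T-P) = (7-5)/(7-0) = 0.2857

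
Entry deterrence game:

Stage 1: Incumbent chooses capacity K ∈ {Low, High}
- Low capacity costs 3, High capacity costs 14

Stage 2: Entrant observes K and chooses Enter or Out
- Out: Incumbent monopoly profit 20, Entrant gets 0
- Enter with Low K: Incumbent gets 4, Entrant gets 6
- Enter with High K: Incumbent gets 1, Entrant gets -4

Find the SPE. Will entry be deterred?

SPE: (High, Enter|Low, Out|High); Entry deterred. Incumbent net profit = 6

Work:
After Low K: Entrant enters (6 > 0)
After High K: Entrant stays out (-4 < 0)
Incumbent: Low → 4−3=1, High → 20−14=6
Incumbent chooses High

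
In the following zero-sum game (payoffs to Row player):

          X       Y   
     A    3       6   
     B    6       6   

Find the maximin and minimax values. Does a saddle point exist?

Maximin = 6, Minimax = 6, Saddle: True

Work:
Row minimums: [3, 6] → maximin = 6
Column maximums: [6, 6] → minimax = 6
Saddle point exists! Game value = 6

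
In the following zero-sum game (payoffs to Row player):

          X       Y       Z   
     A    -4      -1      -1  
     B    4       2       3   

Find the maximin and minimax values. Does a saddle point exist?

Maximin = 2, Minimax = 2, Saddle: True

Work:
Row minimums: [-4, 2] → maximin = 2
Column maximums: [4, 2, 3] → minimax = 2
Saddle point exists! Game value = 2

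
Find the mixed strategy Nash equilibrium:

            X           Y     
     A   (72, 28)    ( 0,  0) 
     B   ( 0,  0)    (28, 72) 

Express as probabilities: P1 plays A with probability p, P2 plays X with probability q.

p = 0.72, q = 0.28

Work:
Find probabilities that make opponent indifferent:
P2 chooses q to make P1 indifferent between A and B
P1 chooses p to make P2 indifferent between X and Y
Mixed NE: P1 plays (A: 0.72, B: 0.28), P2 plays (X: 0.28, Y: 0.72)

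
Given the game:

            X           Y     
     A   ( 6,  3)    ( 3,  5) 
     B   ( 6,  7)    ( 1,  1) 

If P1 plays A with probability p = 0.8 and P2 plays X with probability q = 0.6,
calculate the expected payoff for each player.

E[P1] = 4.64, E[P2] = 3.96

Work:
E[P1] = p·q·π₁(A,X) + p·(1-q)·π₁(A,Y) + (1-p)·q·π₁(B,X) + (1-p)·(1-q)·π₁(B,Y)
= 0.8·0.6·6 + 0.8·0.4·3 + 0.2·0.6·6 + 0.2·0.4·1
= 4.64

E[P2] = 3.96 (similar calculation)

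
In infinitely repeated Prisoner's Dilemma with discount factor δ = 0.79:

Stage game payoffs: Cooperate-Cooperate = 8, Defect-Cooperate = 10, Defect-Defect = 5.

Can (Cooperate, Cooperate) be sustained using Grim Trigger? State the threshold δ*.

δ* = 0.4; since δ = 0.79 ≥ 0.4, cooperation can be sustained

Work:
For Grim Trigger:
Cooperate forever: 8/(1-δ)
Defect then punished: 10 + 5·δ/(1-δ)
Need: 8/(1-δ) ≥ 10 + 5·δ/(1-δ)
Solving: δ ≥ (T-R)/(T-P) = (10-8)/(10-5) = 0.4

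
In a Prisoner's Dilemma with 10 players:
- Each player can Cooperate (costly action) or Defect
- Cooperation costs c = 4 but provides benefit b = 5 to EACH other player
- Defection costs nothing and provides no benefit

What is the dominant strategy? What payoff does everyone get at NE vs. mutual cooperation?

Dominant: Defect; NE payoff = 0; Coop payoff = 41

Work:
Defect dominates (saves cost c = 4, benefit to others is external)
NE: All defect → everyone gets 0
If all cooperate: each receives (9)×5 - 4 = 41
Social dilemma: 41 > 0 but NE gives 0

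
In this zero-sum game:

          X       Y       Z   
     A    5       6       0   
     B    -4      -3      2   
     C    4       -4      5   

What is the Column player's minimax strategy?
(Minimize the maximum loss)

Column should play X or Z (all achieve the minimum), value = 5

Work:
Column player minimizes Row's maximum payoff:
Column X: max payoff to Row = 5
Column Y: max payoff to Row = 6
Column Z: max payoff to Row = 5
Minimum is 5, achieved by columns X, Z (tied).
Each of X or Z is a minimax strategy.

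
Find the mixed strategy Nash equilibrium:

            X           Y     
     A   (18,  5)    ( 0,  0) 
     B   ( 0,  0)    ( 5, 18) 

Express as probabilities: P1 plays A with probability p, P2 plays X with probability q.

p = 0.7826, q = 0.2174

Work:
Find probabilities that make opponent indifferent:
P2 chooses q to make P1 indifferent between A and B
P1 chooses p to make P2 indifferent between X and Y
Mixed NE: P1 plays (A: 0.7826, B: 0.2174), P2 plays (X: 0.2174, Y: 0.7826)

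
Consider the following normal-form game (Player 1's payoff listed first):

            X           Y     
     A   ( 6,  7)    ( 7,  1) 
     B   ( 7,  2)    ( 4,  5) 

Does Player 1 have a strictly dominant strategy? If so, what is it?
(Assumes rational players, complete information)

No strictly dominant strategy exists for Player 1

Work:
A strategy strictly dominates another if it gives a strictly higher payoff against every opponent action. Compare each pair of P1's strategies column-by-column:
  A vs B: [6 vs 7, 7 vs 4] → A does not strictly dominate B (column X: 6 ≤ 7)
  B vs A: [7 vs 6, 4 vs 7] → B does not strictly dominate A (column Y: 4 ≤ 7)
No single strategy strictly dominates all others → no strictly dominant strategy.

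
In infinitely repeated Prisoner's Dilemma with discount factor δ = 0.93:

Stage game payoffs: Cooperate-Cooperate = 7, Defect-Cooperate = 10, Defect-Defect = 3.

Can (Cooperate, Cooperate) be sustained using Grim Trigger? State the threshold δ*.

δ* = 0.4286; since δ = 0.93 ≥ 0.4286, cooperation can be sustained

Work:
For Grim Trigger:
Cooperate forever: 7/(1-δ)
Defect then punished: 10 + 3·δ/(1-δ)
Need: 7/(1-δ) ≥ 10 + 3·δ/(1-δ)
Solving: δ ≥ (T-R)/(T-P) = (10-7)/(10-3) = 0.4286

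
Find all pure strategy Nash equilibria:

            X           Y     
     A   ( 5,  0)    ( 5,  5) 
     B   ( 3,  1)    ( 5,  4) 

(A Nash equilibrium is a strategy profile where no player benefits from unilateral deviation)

Nash equilibrium: (A, Y), (B, Y)

Work:
Best responses:
  P1 vs X: payoffs [5, 3] → best response A (payoff 5)
  P1 vs Y: payoffs [5, 5] → best response A/B (payoff 5)
  P2 vs A: payoffs [0, 5] → best response Y (payoff 5)
  P2 vs B: payoffs [1, 4] → best response Y (payoff 4)
Mutual best responses: (A,Y), (B,Y) → Nash equilibria.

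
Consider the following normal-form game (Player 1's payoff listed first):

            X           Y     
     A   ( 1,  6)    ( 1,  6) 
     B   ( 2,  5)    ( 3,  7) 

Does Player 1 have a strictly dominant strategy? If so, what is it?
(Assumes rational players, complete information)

Yes, Player 1's strictly dominant strategy is B

Work:
A strategy strictly dominates another if it gives a strictly higher payoff against every opponent action. Compare each pair of P1's strategies column-by-column:
  A vs B: [1 vs 2, 1 vs 3] → A does not strictly dominate B (column X: 1 ≤ 2)
  B vs A: [2 vs 1, 3 vs 1] → B strictly dominates A
B strictly dominates every other strategy → strictly dominant.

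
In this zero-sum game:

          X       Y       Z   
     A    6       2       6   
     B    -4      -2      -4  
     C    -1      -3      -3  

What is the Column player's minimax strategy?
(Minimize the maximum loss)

Column should play Y, value = 2

Work:
Column player minimizes Row's maximum payoff:
Column X: max payoff to Row = 6
Column Y: max payoff to Row = 2
Column Z: max payoff to Row = 6
Minimum is 2, achieved by column Y.
Minimax strategy: Y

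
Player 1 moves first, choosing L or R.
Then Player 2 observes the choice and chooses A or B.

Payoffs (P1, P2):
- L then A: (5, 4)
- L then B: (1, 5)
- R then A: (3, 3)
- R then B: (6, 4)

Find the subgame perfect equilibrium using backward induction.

P1 plays R, P2 plays B after L and B after R; Payoff (6, 4)

Work:
Backward induction:
After L: P2 chooses B → P1 gets 1
After R: P2 chooses B → P1 gets 6
P1 chooses R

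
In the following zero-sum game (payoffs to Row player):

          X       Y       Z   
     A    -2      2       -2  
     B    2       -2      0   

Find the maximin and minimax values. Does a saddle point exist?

Maximin = -2, Minimax = 0, Saddle: False

Work:
Row minimums: [-2, -2] → maximin = -2
Column maximums: [2, 2, 0] → minimax = 0
No saddle point (maximin ≠ minimax). Mixed strategy needed.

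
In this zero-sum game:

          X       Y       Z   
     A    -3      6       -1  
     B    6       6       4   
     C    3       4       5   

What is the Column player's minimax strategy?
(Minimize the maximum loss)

Column should play Z, value = 5

Work:
Column player minimizes Row's maximum payoff:
Column X: max payoff to Row = 6
Column Y: max payoff to Row = 6
Column Z: max payoff to Row = 5
Minimum is 5, achieved by column Z.
Minimax strategy: Z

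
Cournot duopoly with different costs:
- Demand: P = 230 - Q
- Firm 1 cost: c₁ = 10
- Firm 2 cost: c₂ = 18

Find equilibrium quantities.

q₁* = 76.0, q₂* = 68.0

Work:
Reaction: q₁ = (230 - 10 - q₂)/2
Reaction: q₂ = (230 - 18 - q₁)/2
Solve simultaneously:
q₁* = (230 - 2×10 + 18)/3 = 76.0
q₂* = (230 - 2×18 + 10)/3 = 68.0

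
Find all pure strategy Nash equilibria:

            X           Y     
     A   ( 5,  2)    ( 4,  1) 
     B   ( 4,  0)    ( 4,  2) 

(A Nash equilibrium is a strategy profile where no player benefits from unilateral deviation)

Nash equilibrium: (A, X), (B, Y)

Work:
Best responses:
  P1 vs X: payoffs [5, 4] → best response A (payoff 5)
  P1 vs Y: payoffs [4, 4] → best response A/B (payoff 4)
  P2 vs A: payoffs [2, 1] → best response X (payoff 2)
  P2 vs B: payoffs [0, 2] → best response Y (payoff 2)
Mutual best responses: (A,X), (B,Y) → Nash equilibria.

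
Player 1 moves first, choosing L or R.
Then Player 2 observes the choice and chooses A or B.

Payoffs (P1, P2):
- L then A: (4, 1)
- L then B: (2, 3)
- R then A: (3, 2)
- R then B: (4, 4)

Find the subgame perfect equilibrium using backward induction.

P1 plays R, P2 plays B after L and B after R; Payoff (4, 4)

Work:
Backward induction:
After L: P2 chooses B → P1 gets 2
After R: P2 chooses B → P1 gets 4
P1 chooses R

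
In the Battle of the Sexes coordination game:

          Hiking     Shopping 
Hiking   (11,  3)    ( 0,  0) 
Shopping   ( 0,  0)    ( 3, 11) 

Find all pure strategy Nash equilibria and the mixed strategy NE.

Pure NE: (Hiking, Hiking) and (Shopping, Shopping); Mixed NE: p = 0.7857, q = 0.2143

Work:
Check pure NE:
(Hiking, Hiking): (11, 3) - no unilateral deviation beneficial
(Shopping, Shopping): (3, 11) - no unilateral deviation beneficial
Mixed NE: P1 plays Hiking with p = 0.7857, P2 plays Hiking with q = 0.2143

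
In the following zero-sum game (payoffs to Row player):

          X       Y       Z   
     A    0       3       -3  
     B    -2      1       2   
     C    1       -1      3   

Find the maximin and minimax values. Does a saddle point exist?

Maximin = -1, Minimax = 1, Saddle: False

Work:
Row minimums: [-3, -2, -1] → maximin = -1
Column maximums: [1, 3, 3] → minimax = 1
No saddle point (maximin ≠ minimax). Mixed strategy needed.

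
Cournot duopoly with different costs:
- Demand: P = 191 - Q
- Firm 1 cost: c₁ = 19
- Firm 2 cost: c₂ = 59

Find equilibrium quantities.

q₁* = 70.67, q₂* = 30.67

Work:
Reaction: q₁ = (191 - 19 - q₂)/2
Reaction: q₂ = (191 - 59 - q₁)/2
Solve simultaneously:
q₁* = (191 - 2×19 + 59)/3 = 70.67
q₂* = (191 - 2×59 + 19)/3 = 30.67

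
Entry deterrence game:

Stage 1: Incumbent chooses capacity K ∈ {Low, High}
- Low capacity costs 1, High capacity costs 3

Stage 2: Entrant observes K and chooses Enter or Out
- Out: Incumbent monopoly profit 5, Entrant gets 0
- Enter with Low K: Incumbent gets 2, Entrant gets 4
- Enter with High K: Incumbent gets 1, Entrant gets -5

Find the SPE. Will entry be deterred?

SPE: (High, Enter|Low, Out|High); Entry deterred. Incumbent net profit = 2

Work:
After Low K: Entrant enters (4 > 0)
After High K: Entrant stays out (-5 < 0)
Incumbent: Low → 2−1=1, High → 5−3=2
Incumbent chooses High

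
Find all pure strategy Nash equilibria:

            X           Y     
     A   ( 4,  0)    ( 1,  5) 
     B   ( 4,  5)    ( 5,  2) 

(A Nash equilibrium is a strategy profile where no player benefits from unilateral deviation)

Nash equilibrium: (B, X)

Work:
Best responses:
  P1 vs X: payoffs [4, 4] → best response A/B (payoff 4)
  P1 vs Y: payoffs [1, 5] → best response B (payoff 5)
  P2 vs A: payoffs [0, 5] → best response Y (payoff 5)
  P2 vs B: payoffs [5, 2] → best response X (payoff 5)
Mutual best responses: (B,X) → Nash equilibria.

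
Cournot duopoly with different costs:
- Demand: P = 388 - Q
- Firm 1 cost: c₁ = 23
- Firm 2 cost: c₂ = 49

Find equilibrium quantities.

q₁* = 130.33, q₂* = 104.33

Work:
Reaction: q₁ = (388 - 23 - q₂)/2
Reaction: q₂ = (388 - 49 - q₁)/2
Solve simultaneously:
q₁* = (388 - 2×23 + 49)/3 = 130.33
q₂* = (388 - 2×49 + 23)/3 = 104.33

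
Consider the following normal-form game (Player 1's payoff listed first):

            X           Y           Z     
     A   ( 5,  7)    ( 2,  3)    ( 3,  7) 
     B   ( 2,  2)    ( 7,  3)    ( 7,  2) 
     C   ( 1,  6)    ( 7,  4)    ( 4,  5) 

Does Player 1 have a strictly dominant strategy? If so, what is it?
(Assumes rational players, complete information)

No strictly dominant strategy exists for Player 1

Work:
A strategy strictly dominates another if it gives a strictly higher payoff against every opponent action. Compare each pair of P1's strategies column-by-column:
  A vs B: [5 vs 2, 2 vs 7, 3 vs 7] → A does not strictly dominate B (column Y: 2 ≤ 7)
  A vs C: [5 vs 1, 2 vs 7, 3 vs 4] → A does not strictly dominate C (column Y: 2 ≤ 7)
  B vs A: [2 vs 5, 7 vs 2, 7 vs 3] → B does not strictly dominate A (column X: 2 ≤ 5)
  B vs C: [2 vs 1, 7 vs 7, 7 vs 4] → B does not strictly dominate C (column Y: 7 ≤ 7)
  C vs A: [1 vs 5, 7 vs 2, 4 vs 3] → C does not strictly dominate A (column X: 1 ≤ 5)
  C vs B: [1 vs 2, 7 vs 7, 4 vs 7] → C does not strictly dominate B (column X: 1 ≤ 2)
No single strategy strictly dominates all others → no strictly dominant strategy.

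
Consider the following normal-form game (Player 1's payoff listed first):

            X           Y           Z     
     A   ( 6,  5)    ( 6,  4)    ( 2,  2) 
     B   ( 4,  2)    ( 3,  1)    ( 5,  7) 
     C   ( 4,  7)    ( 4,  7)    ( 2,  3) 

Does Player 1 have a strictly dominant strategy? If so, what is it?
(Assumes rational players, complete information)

No strictly dominant strategy exists for Player 1

Work:
A strategy strictly dominates another if it gives a strictly higher payoff against every opponent action. Compare each pair of P1's strategies column-by-column:
  A vs B: [6 vs 4, 6 vs 3, 2 vs 5] → A does not strictly dominate B (column Z: 2 ≤ 5)
  A vs C: [6 vs 4, 6 vs 4, 2 vs 2] → A does not strictly dominate C (column Z: 2 ≤ 2)
  B vs A: [4 vs 6, 3 vs 6, 5 vs 2] → B does not strictly dominate A (column X: 4 ≤ 6)
  B vs C: [4 vs 4, 3 vs 4, 5 vs 2] → B does not strictly dominate C (column X: 4 ≤ 4)
  C vs A: [4 vs 6, 4 vs 6, 2 vs 2] → C does not strictly dominate A (column X: 4 ≤ 6)
  C vs B: [4 vs 4, 4 vs 3, 2 vs 5] → C does not strictly dominate B (column X: 4 ≤ 4)
No single strategy strictly dominates all others → no strictly dominant strategy.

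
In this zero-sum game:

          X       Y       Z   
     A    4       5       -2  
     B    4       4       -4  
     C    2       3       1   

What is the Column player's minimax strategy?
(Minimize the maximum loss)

Column should play Z, value = 1

Work:
Column player minimizes Row's maximum payoff:
Column X: max payoff to Row = 4
Column Y: max payoff to Row = 5
Column Z: max payoff to Row = 1
Minimum is 1, achieved by column Z.
Minimax strategy: Z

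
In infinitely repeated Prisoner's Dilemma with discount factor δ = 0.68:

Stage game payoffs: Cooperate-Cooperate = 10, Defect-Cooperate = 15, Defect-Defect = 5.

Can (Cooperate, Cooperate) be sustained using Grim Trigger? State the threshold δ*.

δ* = 0.5; since δ = 0.68 ≥ 0.5, cooperation can be sustained

Work:
For Grim Trigger:
Cooperate forever: 10/(1-δ)
Defect then punished: 15 + 5·δ/(1-δ)
Need: 10/(1-δ) ≥ 15 + 5·δ/(1-δ)
Solving: δ ≥ (T-R)/(T-P) = (15-10)/(15-5) = 0.5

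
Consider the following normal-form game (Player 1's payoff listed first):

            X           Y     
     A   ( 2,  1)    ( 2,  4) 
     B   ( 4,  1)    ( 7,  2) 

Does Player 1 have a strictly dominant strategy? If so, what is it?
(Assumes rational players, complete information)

Yes, Player 1's strictly dominant strategy is B

Work:
A strategy strictly dominates another if it gives a strictly higher payoff against every opponent action. Compare each pair of P1's strategies column-by-column:
  A vs B: [2 vs 4, 2 vs 7] → A does not strictly dominate B (column X: 2 ≤ 4)
  B vs A: [4 vs 2, 7 vs 2] → B strictly dominates A
B strictly dominates every other strategy → strictly dominant.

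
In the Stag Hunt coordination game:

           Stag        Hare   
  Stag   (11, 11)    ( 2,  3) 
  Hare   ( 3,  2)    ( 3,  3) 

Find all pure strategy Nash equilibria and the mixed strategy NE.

Pure NE: (Stag, Stag) and (Hare, Hare); Mixed NE: p = 0.1111, q = 0.1111

Work:
Check pure NE:
(Stag, Stag): (11, 11) - no unilateral deviation beneficial
(Hare, Hare): (3, 3) - no unilateral deviation beneficial
Mixed NE: P1 plays Stag with p = 0.1111, P2 plays Stag with q = 0.1111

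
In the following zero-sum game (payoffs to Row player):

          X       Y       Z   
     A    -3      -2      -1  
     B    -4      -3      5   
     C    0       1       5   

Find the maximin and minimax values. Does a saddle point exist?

Maximin = 0, Minimax = 0, Saddle: True

Work:
Row minimums: [-3, -4, 0] → maximin = 0
Column maximums: [0, 1, 5] → minimax = 0
Saddle point exists! Game value = 0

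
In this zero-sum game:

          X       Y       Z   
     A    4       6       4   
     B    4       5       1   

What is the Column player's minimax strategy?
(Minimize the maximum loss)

Column should play X or Z (all achieve the minimum), value = 4

Work:
Column player minimizes Row's maximum payoff:
Column X: max payoff to Row = 4
Column Y: max payoff to Row = 6
Column Z: max payoff to Row = 4
Minimum is 4, achieved by columns X, Z (tied).
Each of X or Z is a minimax strategy.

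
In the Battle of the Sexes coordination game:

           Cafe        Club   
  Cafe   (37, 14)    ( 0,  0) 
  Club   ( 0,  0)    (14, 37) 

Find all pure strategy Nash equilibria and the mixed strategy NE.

Pure NE: (Cafe, Cafe) and (Club, Club); Mixed NE: p = 0.7255, q = 0.2745

Work:
Check pure NE:
(Cafe, Cafe): (37, 14) - no unilateral deviation beneficial
(Club, Club): (14, 37) - no unilateral deviation beneficial
Mixed NE: P1 plays Cafe with p = 0.7255, P2 plays Cafe with q = 0.2745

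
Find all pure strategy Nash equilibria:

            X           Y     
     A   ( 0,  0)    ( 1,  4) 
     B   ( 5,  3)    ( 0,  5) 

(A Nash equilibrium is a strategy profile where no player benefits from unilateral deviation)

Nash equilibrium: (A, Y)

Work:
Best responses:
  P1 vs X: payoffs [0, 5] → best response B (payoff 5)
  P1 vs Y: payoffs [1, 0] → best response A (payoff 1)
  P2 vs A: payoffs [0, 4] → best response Y (payoff 4)
  P2 vs B: payoffs [3, 5] → best response Y (payoff 5)
Mutual best responses: (A,Y) → Nash equilibria.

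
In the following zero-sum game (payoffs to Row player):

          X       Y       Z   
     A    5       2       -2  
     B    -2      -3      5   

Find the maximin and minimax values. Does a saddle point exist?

Maximin = -2, Minimax = 2, Saddle: False

Work:
Row minimums: [-2, -3] → maximin = -2
Column maximums: [5, 2, 5] → minimax = 2
No saddle point (maximin ≠ minimax). Mixed strategy needed.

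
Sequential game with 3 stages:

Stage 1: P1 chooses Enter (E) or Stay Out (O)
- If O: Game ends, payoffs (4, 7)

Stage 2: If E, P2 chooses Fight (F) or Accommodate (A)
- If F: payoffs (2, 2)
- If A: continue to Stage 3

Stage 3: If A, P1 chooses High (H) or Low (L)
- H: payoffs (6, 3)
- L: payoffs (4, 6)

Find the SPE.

SPE: (E, A, H); Outcome (6, 3)

Work:
Stage 3: P1 chooses H (6 vs 4)
Stage 2: P2: F->2, A->3 (anticipating H). Choose A
Stage 1: P1: O->4, E->6 (anticipating A, H). Choose E
SPE path: E -> A -> H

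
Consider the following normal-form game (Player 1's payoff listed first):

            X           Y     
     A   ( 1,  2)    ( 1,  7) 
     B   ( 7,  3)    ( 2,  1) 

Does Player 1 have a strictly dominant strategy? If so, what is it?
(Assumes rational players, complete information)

Yes, Player 1's strictly dominant strategy is B

Work:
A strategy strictly dominates another if it gives a strictly higher payoff against every opponent action. Compare each pair of P1's strategies column-by-column:
  A vs B: [1 vs 7, 1 vs 2] → A does not strictly dominate B (column X: 1 ≤ 7)
  B vs A: [7 vs 1, 2 vs 1] → B strictly dominates A
B strictly dominates every other strategy → strictly dominant.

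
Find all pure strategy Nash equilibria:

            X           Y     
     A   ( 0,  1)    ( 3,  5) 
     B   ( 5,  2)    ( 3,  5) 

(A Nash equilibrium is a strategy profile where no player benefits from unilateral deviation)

Nash equilibrium: (A, Y), (B, Y)

Work:
Best responses:
  P1 vs X: payoffs [0, 5] → best response B (payoff 5)
  P1 vs Y: payoffs [3, 3] → best response A/B (payoff 3)
  P2 vs A: payoffs [1, 5] → best response Y (payoff 5)
  P2 vs B: payoffs [2, 5] → best response Y (payoff 5)
Mutual best responses: (A,Y), (B,Y) → Nash equilibria.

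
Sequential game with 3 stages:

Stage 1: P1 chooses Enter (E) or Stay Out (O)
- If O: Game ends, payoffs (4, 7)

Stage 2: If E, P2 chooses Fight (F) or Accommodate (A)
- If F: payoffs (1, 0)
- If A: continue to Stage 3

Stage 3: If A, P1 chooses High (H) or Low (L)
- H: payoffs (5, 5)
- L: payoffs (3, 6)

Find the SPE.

SPE: (E, A, H); Outcome (5, 5)

Work:
Stage 3: P1 chooses H (5 vs 3)
Stage 2: P2: F->0, A->5 (anticipating H). Choose A
Stage 1: P1: O->4, E->5 (anticipating A, H). Choose E
SPE path: E -> A -> H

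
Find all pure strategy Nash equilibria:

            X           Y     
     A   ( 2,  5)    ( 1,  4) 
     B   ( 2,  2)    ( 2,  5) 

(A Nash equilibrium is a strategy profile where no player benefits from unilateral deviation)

Nash equilibrium: (A, X), (B, Y)

Work:
Best responses:
  P1 vs X: payoffs [2, 2] → best response A/B (payoff 2)
  P1 vs Y: payoffs [1, 2] → best response B (payoff 2)
  P2 vs A: payoffs [5, 4] → best response X (payoff 5)
  P2 vs B: payoffs [2, 5] → best response Y (payoff 5)
Mutual best responses: (A,X), (B,Y) → Nash equilibria.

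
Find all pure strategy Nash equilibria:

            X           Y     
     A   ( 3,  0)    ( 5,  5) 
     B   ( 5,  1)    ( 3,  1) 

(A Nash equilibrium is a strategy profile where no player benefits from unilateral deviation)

Nash equilibrium: (A, Y), (B, X)

Work:
Best responses:
  P1 vs X: payoffs [3, 5] → best response B (payoff 5)
  P1 vs Y: payoffs [5, 3] → best response A (payoff 5)
  P2 vs A: payoffs [0, 5] → best response Y (payoff 5)
  P2 vs B: payoffs [1, 1] → best response X/Y (payoff 1)
Mutual best responses: (A,Y), (B,X) → Nash equilibria.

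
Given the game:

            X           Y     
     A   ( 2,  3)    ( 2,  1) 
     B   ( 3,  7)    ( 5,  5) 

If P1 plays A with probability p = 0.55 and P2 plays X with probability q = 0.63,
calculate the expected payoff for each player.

E[P1] = 2.783, E[P2] = 4.06

Work:
E[P1] = p·q·π₁(A,X) + p·(1-q)·π₁(A,Y) + (1-p)·q·π₁(B,X) + (1-p)·(1-q)·π₁(B,Y)
= 0.55·0.63·2 + 0.55·0.37·2 + 0.45·0.63·3 + 0.45·0.37·5
= 2.783

E[P2] = 4.06 (similar calculation)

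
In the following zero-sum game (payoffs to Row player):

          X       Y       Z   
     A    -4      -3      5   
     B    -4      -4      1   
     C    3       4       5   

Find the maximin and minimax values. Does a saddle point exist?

Maximin = 3, Minimax = 3, Saddle: True

Work:
Row minimums: [-4, -4, 3] → maximin = 3
Column maximums: [3, 4, 5] → minimax = 3
Saddle point exists! Game value = 3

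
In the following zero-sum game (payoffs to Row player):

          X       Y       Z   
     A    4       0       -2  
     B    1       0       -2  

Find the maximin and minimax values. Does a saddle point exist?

Maximin = -2, Minimax = -2, Saddle: True

Work:
Row minimums: [-2, -2] → maximin = -2
Column maximums: [4, 0, -2] → minimax = -2
Saddle point exists! Game value = -2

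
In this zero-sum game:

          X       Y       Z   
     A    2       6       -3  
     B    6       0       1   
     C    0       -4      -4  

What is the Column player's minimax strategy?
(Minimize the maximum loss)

Column should play Z, value = 1

Work:
Column player minimizes Row's maximum payoff:
Column X: max payoff to Row = 6
Column Y: max payoff to Row = 6
Column Z: max payoff to Row = 1
Minimum is 1, achieved by column Z.
Minimax strategy: Z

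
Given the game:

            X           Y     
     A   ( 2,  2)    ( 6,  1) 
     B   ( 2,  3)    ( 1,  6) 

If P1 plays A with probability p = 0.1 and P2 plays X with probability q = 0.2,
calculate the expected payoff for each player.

E[P1] = 1.6, E[P2] = 4.98

Work:
E[P1] = p·q·π₁(A,X) + p·(1-q)·π₁(A,Y) + (1-p)·q·π₁(B,X) + (1-p)·(1-q)·π₁(B,Y)
= 0.1·0.2·2 + 0.1·0.8·6 + 0.9·0.2·2 + 0.9·0.8·1
= 1.6

E[P2] = 4.98 (similar calculation)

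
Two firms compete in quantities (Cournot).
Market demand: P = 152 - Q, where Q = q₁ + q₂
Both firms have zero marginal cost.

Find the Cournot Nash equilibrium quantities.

q₁* = q₂* = 50.67; P* = 50.67

Work:
Profit: π_i = P·q_i = (a - q_i - q_j)·q_i
FOC: ∂π_i/∂q_i = a - 2q_i - q_j = 0
Reaction function: q_i = (152 - q_j)/2
Symmetry: q* = 152/3 = 50.67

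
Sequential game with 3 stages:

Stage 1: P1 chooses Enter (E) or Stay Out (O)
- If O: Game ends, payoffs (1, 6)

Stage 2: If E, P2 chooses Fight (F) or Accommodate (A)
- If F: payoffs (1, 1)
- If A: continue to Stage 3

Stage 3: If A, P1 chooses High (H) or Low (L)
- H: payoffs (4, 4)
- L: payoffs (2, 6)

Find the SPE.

SPE: (E, A, H); Outcome (4, 4)

Work:
Stage 3: P1 chooses H (4 vs 2)
Stage 2: P2: F->1, A->4 (anticipating H). Choose A
Stage 1: P1: O->1, E->4 (anticipating A, H). Choose E
SPE path: E -> A -> H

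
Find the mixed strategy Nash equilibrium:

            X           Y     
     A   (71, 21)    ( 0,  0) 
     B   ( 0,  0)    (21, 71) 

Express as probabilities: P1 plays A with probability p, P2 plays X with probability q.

p = 0.7717, q = 0.2283

Work:
Find probabilities that make opponent indifferent:
P2 chooses q to make P1 indifferent between A and B
P1 chooses p to make P2 indifferent between X and Y
Mixed NE: P1 plays (A: 0.7717, B: 0.2283), P2 plays (X: 0.2283, Y: 0.7717)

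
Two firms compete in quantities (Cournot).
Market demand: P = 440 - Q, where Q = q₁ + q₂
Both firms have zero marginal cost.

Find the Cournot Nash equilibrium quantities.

q₁* = q₂* = 146.67; P* = 146.67

Work:
Profit: π_i = P·q_i = (a - q_i - q_j)·q_i
FOC: ∂π_i/∂q_i = a - 2q_i - q_j = 0
Reaction function: q_i = (440 - q_j)/2
Symmetry: q* = 440/3 = 146.67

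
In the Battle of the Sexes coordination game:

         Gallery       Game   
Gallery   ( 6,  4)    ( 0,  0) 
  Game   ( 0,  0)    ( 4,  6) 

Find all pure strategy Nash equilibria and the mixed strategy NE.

Pure NE: (Gallery, Gallery) and (Game, Game); Mixed NE: p = 0.6, q = 0.4

Work:
Check pure NE:
(Gallery, Gallery): (6, 4) - no unilateral deviation beneficial
(Game, Game): (4, 6) - no unilateral deviation beneficial
Mixed NE: P1 plays Gallery with p = 0.6, P2 plays Gallery with q = 0.4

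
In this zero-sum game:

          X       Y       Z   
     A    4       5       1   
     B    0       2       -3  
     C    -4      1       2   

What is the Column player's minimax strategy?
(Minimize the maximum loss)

Column should play Z, value = 2

Work:
Column player minimizes Row's maximum payoff:
Column X: max payoff to Row = 4
Column Y: max payoff to Row = 5
Column Z: max payoff to Row = 2
Minimum is 2, achieved by column Z.
Minimax strategy: Z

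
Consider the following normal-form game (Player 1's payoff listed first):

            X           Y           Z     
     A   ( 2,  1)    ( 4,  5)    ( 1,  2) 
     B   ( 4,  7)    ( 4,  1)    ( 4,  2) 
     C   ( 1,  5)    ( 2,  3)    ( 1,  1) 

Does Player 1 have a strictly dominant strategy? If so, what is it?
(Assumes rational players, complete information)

No strictly dominant strategy exists for Player 1

Work:
A strategy strictly dominates another if it gives a strictly higher payoff against every opponent action. Compare each pair of P1's strategies column-by-column:
  A vs B: [2 vs 4, 4 vs 4, 1 vs 4] → A does not strictly dominate B (column X: 2 ≤ 4)
  A vs C: [2 vs 1, 4 vs 2, 1 vs 1] → A does not strictly dominate C (column Z: 1 ≤ 1)
  B vs A: [4 vs 2, 4 vs 4, 4 vs 1] → B does not strictly dominate A (column Y: 4 ≤ 4)
  B vs C: [4 vs 1, 4 vs 2, 4 vs 1] → B strictly dominates C
  C vs A: [1 vs 2, 2 vs 4, 1 vs 1] → C does not strictly dominate A (column X: 1 ≤ 2)
  C vs B: [1 vs 4, 2 vs 4, 1 vs 4] → C does not strictly dominate B (column X: 1 ≤ 4)
No single strategy strictly dominates all others → no strictly dominant strategy.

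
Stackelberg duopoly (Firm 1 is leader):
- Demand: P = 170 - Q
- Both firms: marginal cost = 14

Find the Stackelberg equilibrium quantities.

q₁* (leader) = 78.0, q₂* (follower) = 39.0

Work:
Follower's reaction: q₂ = (a - c - q₁)/2
Leader substitutes: π₁ = q₁·(a - q₁ - (a-c-q₁)/2 - c)
FOC: q₁* = (170 - 14)/2 = 78.00
Then: q₂* = (170 - 14 - 78.0)/2 = 39.00
Leader has first-mover advantage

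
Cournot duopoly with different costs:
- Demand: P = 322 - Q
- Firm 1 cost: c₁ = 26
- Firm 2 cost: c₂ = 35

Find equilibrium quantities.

q₁* = 101.67, q₂* = 92.67

Work:
Reaction: q₁ = (322 - 26 - q₂)/2
Reaction: q₂ = (322 - 35 - q₁)/2
Solve simultaneously:
q₁* = (322 - 2×26 + 35)/3 = 101.67
q₂* = (322 - 2×35 + 26)/3 = 92.67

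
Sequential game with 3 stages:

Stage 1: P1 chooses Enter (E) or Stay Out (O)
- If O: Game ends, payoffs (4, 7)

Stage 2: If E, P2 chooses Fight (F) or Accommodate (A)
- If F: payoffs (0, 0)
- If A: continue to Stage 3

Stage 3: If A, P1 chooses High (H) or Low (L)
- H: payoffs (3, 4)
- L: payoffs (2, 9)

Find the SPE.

SPE: (O, A, H); Outcome (4, 7)

Work:
Stage 3: P1 chooses H (3 vs 2)
Stage 2: P2: F->0, A->4 (anticipating H). Choose A
Stage 1: P1: O->4, E->3 (anticipating A, H). Choose O
SPE path: O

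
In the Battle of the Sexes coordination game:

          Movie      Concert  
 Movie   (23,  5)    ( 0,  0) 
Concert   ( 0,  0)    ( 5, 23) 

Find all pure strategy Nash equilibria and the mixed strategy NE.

Pure NE: (Movie, Movie) and (Concert, Concert); Mixed NE: p = 0.8214, q = 0.1786

Work:
Check pure NE:
(Movie, Movie): (23, 5) - no unilateral deviation beneficial
(Concert, Concert): (5, 23) - no unilateral deviation beneficial
Mixed NE: P1 plays Movie with p = 0.8214, P2 plays Movie with q = 0.1786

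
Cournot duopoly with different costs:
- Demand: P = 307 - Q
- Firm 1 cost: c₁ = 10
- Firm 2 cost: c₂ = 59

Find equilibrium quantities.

q₁* = 115.33, q₂* = 66.33

Work:
Reaction: q₁ = (307 - 10 - q₂)/2
Reaction: q₂ = (307 - 59 - q₁)/2
Solve simultaneously:
q₁* = (307 - 2×10 + 59)/3 = 115.33
q₂* = (307 - 2×59 + 10)/3 = 66.33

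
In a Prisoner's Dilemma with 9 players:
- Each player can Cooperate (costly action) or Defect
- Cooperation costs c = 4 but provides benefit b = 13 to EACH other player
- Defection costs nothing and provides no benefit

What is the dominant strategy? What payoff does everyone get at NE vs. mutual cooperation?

Dominant: Defect; NE payoff = 0; Coop payoff = 100

Work:
Defect dominates (saves cost c = 4, benefit to others is external)
NE: All defect → everyone gets 0
If all cooperate: each receives (8)×13 - 4 = 100
Social dilemma: 100 > 0 but NE gives 0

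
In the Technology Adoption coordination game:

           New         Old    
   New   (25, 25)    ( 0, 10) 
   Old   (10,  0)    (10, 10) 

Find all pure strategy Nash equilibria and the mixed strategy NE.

Pure NE: (New, New) and (Old, Old); Mixed NE: p = 0.4, q = 0.4

Work:
Check pure NE:
(New, New): (25, 25) - no unilateral deviation beneficial
(Old, Old): (10, 10) - no unilateral deviation beneficial
Mixed NE: P1 plays New with p = 0.4, P2 plays New with q = 0.4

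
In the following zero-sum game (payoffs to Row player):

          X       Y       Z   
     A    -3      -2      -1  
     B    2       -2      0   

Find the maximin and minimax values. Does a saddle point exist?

Maximin = -2, Minimax = -2, Saddle: True

Work:
Row minimums: [-3, -2] → maximin = -2
Column maximums: [2, -2, 0] → minimax = -2
Saddle point exists! Game value = -2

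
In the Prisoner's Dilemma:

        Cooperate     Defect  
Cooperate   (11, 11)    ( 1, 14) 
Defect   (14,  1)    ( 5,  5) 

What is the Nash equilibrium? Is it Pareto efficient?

(Defect, Defect) is NE; not Pareto efficient

Work:
Defect dominates Cooperate for both players:
If P2 cooperates: Defect (14) > Cooperate (11)
If P2 defects: Defect (5) > Cooperate (1)
NE: (Defect, Defect) with payoff (5, 5)
But (Cooperate, Cooperate) = (11, 11) Pareto dominates (5, 5)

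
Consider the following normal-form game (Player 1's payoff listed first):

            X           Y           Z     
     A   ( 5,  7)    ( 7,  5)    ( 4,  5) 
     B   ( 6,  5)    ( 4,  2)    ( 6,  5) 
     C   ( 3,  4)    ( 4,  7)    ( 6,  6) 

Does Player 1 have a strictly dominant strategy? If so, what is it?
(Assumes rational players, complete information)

No strictly dominant strategy exists for Player 1

Work:
A strategy strictly dominates another if it gives a strictly higher payoff against every opponent action. Compare each pair of P1's strategies column-by-column:
  A vs B: [5 vs 6, 7 vs 4, 4 vs 6] → A does not strictly dominate B (column X: 5 ≤ 6)
  A vs C: [5 vs 3, 7 vs 4, 4 vs 6] → A does not strictly dominate C (column Z: 4 ≤ 6)
  B vs A: [6 vs 5, 4 vs 7, 6 vs 4] → B does not strictly dominate A (column Y: 4 ≤ 7)
  B vs C: [6 vs 3, 4 vs 4, 6 vs 6] → B does not strictly dominate C (column Y: 4 ≤ 4)
  C vs A: [3 vs 5, 4 vs 7, 6 vs 4] → C does not strictly dominate A (column X: 3 ≤ 5)
  C vs B: [3 vs 6, 4 vs 4, 6 vs 6] → C does not strictly dominate B (column X: 3 ≤ 6)
No single strategy strictly dominates all others → no strictly dominant strategy.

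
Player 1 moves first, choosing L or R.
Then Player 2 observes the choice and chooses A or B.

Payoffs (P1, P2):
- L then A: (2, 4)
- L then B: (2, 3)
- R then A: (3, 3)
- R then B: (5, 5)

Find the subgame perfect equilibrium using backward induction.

P1 plays R, P2 plays A after L and B after R; Payoff (5, 5)

Work:
Backward induction:
After L: P2 chooses A → P1 gets 2
After R: P2 chooses B → P1 gets 5
P1 chooses R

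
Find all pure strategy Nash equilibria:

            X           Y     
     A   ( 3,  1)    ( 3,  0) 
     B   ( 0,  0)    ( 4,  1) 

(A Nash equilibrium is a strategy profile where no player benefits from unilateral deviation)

Nash equilibrium: (A, X), (B, Y)

Work:
Best responses:
  P1 vs X: payoffs [3, 0] → best response A (payoff 3)
  P1 vs Y: payoffs [3, 4] → best response B (payoff 4)
  P2 vs A: payoffs [1, 0] → best response X (payoff 1)
  P2 vs B: payoffs [0, 1] → best response Y (payoff 1)
Mutual best responses: (A,X), (B,Y) → Nash equilibria.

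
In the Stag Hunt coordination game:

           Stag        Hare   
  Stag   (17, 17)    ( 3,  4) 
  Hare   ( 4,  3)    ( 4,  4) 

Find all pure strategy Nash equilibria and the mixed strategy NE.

Pure NE: (Stag, Stag) and (Hare, Hare); Mixed NE: p = 0.0714, q = 0.0714

Work:
Check pure NE:
(Stag, Stag): (17, 17) - no unilateral deviation beneficial
(Hare, Hare): (4, 4) - no unilateral deviation beneficial
Mixed NE: P1 plays Stag with p = 0.0714, P2 plays Stag with q = 0.0714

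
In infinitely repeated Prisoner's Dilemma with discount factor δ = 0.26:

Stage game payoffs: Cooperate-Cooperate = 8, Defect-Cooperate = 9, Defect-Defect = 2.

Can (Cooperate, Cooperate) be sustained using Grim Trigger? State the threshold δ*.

δ* = 0.1429; since δ = 0.26 ≥ 0.1429, cooperation can be sustained

Work:
For Grim Trigger:
Cooperate forever: 8/(1-δ)
Defect then punished: 9 + 2·δ/(1-δ)
Need: 8/(1-δ) ≥ 9 + 2·δ/(1-δ)
Solving: δ ≥ (T-R)/(T-P) = (9-8)/(9-2) = 0.1429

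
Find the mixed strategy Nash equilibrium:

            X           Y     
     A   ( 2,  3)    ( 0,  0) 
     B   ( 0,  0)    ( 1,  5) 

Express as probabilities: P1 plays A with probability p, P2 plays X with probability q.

p = 0.625, q = 0.3333

Work:
Find probabilities that make opponent indifferent:
P2 chooses q to make P1 indifferent between A and B
P1 chooses p to make P2 indifferent between X and Y
Mixed NE: P1 plays (A: 0.625, B: 0.375), P2 plays (X: 0.3333, Y: 0.6667)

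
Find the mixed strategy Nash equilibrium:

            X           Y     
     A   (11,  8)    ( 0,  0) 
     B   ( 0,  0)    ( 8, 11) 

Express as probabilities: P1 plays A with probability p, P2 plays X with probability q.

p = 0.5789, q = 0.4211

Work:
Find probabilities that make opponent indifferent:
P2 chooses q to make P1 indifferent between A and B
P1 chooses p to make P2 indifferent between X and Y
Mixed NE: P1 plays (A: 0.5789, B: 0.4211), P2 plays (X: 0.4211, Y: 0.5789)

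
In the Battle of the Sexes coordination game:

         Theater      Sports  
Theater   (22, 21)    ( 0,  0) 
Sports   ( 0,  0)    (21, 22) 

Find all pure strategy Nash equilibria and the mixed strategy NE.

Pure NE: (Theater, Theater) and (Sports, Sports); Mixed NE: p = 0.5116, q = 0.4884

Work:
Check pure NE:
(Theater, Theater): (22, 21) - no unilateral deviation beneficial
(Sports, Sports): (21, 22) - no unilateral deviation beneficial
Mixed NE: P1 plays Theater with p = 0.5116, P2 plays Theater with q = 0.4884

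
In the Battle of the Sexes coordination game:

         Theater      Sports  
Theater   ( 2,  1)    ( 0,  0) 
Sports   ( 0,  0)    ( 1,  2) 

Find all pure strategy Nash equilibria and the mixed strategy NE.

Pure NE: (Theater, Theater) and (Sports, Sports); Mixed NE: p = 0.6667, q = 0.3333

Work:
Check pure NE:
(Theater, Theater): (2, 1) - no unilateral deviation beneficial
(Sports, Sports): (1, 2) - no unilateral deviation beneficial
Mixed NE: P1 plays Theater with p = 0.6667, P2 plays Theater with q = 0.3333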